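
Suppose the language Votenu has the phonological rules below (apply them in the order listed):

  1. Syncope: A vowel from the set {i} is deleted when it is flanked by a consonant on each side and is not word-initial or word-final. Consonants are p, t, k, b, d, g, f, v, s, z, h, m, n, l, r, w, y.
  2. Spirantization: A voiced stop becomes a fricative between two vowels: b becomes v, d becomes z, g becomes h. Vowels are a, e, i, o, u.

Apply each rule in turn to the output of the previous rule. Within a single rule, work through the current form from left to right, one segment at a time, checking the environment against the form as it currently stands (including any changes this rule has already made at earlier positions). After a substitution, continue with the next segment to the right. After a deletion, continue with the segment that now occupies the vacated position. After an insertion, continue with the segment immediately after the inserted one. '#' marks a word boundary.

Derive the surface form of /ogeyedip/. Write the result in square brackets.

[oheyedp]

1 Syncope: [ogeyedip] → [ogeyedp]
2 Spirantization: [ogeyedp] → [oheyedp]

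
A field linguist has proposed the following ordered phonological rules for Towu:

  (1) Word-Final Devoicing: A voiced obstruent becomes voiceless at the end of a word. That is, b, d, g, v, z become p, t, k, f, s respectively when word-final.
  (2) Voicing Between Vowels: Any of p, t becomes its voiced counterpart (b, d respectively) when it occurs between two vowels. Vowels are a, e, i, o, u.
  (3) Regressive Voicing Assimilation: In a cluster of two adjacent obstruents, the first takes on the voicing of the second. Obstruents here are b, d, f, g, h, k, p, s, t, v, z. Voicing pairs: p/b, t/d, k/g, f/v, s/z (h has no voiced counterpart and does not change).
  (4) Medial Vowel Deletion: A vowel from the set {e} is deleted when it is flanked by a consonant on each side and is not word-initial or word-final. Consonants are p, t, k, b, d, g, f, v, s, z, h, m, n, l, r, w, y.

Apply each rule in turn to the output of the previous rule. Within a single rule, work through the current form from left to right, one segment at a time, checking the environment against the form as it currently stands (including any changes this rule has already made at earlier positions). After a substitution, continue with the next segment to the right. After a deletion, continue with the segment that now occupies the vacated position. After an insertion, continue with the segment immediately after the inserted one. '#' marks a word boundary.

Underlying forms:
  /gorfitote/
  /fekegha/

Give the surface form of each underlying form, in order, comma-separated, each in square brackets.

[gorfidode], [fkkha]

/gorfitote/:
  (1) Word-Final Devoicing: no change — [gorfitote]
  (2) Voicing Between Vowels: [gorfitote] → [gorfidode]
  (3) Regressive Voicing Assimilation: no change — [gorfidode]
  (4) Medial Vowel Deletion: no change — [gorfidode]
/fekegha/:
  (1) Word-Final Devoicing: no change — [fekegha]
  (2) Voicing Between Vowels: no change — [fekegha]
  (3) Regressive Voicing Assimilation: [fekegha] → [fekekha]
  (4) Medial Vowel Deletion: [fekekha] → [fkkha]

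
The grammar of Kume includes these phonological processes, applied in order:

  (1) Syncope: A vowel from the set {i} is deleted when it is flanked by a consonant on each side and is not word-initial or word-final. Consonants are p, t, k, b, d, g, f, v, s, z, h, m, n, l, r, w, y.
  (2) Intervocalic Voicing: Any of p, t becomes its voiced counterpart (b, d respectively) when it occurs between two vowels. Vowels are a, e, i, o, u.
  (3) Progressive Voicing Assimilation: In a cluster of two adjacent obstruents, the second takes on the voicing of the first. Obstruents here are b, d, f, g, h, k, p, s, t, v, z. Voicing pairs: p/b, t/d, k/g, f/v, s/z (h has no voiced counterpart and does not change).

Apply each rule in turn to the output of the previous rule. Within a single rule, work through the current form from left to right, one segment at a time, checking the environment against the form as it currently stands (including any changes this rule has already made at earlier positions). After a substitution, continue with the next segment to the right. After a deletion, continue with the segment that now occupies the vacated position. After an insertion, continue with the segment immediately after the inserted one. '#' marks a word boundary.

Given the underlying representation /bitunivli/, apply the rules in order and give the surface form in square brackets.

(1) Syncope: [bitunivli] → [btunvli]
(2) Intervocalic Voicing: no change — [btunvli]
(3) Progressive Voicing Assimilation: [btunvli] → [bdunvli]

[bdunvli]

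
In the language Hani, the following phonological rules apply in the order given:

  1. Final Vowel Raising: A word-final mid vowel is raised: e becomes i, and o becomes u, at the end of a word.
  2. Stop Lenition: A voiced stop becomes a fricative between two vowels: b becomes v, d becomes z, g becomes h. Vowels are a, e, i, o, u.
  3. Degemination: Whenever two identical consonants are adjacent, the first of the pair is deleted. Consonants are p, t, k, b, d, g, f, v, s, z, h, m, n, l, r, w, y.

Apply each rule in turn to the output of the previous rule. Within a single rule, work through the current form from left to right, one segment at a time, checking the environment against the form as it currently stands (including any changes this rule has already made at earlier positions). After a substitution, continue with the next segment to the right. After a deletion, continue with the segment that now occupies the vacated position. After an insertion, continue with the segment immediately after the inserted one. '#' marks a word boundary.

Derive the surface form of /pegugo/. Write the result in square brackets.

[pehuhu]

1 Final Vowel Raising: [pegugo] → [pegugu]
2 Stop Lenition: [pegugu] → [pehuhu]
3 Degemination: no change — [pehuhu]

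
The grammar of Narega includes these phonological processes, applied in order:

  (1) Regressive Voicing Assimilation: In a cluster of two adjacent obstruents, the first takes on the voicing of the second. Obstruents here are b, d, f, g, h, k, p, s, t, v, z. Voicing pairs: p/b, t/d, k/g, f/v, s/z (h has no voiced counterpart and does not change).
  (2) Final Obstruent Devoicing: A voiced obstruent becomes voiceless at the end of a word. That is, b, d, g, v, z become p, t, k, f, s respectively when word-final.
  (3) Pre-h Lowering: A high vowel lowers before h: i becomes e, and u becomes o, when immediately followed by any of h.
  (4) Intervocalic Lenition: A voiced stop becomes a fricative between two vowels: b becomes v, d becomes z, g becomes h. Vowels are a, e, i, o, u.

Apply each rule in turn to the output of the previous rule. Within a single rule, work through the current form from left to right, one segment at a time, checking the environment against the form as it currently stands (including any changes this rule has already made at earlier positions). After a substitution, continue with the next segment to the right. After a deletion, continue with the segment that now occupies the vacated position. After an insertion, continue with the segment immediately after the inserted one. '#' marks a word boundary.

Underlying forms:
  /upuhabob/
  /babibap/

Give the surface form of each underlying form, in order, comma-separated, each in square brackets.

[upohavop], [bavivap]

/upuhabob/:
  (1) Regressive Voicing Assimilation: no change — [upuhabob]
  (2) Final Obstruent Devoicing: [upuhabob] → [upuhabop]
  (3) Pre-h Lowering: [upuhabop] → [upohabop]
  (4) Intervocalic Lenition: [upohabop] → [upohavop]
/babibap/:
  (1) Regressive Voicing Assimilation: no change — [babibap]
  (2) Final Obstruent Devoicing: no change — [babibap]
  (3) Pre-h Lowering: no change — [babibap]
  (4) Intervocalic Lenition: [babibap] → [bavivap]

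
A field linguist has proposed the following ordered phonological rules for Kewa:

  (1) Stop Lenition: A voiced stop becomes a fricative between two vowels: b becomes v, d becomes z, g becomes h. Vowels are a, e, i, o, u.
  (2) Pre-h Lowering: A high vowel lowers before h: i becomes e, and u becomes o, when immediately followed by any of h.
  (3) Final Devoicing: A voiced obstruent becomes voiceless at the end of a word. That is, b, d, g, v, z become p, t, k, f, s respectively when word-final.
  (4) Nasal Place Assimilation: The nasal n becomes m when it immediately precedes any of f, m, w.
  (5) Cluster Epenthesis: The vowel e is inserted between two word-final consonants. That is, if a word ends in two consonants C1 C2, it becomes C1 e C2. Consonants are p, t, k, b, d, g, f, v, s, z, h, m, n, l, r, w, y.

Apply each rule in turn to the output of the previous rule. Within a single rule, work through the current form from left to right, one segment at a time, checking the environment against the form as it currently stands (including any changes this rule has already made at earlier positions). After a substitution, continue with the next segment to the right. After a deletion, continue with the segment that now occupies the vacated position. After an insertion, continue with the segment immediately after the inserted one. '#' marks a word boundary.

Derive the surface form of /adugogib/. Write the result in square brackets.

(1) Stop Lenition: [adugogib] → [azuhohib]
(2) Pre-h Lowering: [azuhohib] → [azohohib]
(3) Final Devoicing: [azohohib] → [azohohip]
(4) Nasal Place Assimilation: no change — [azohohip]
(5) Cluster Epenthesis: no change — [azohohip]

[azohohip]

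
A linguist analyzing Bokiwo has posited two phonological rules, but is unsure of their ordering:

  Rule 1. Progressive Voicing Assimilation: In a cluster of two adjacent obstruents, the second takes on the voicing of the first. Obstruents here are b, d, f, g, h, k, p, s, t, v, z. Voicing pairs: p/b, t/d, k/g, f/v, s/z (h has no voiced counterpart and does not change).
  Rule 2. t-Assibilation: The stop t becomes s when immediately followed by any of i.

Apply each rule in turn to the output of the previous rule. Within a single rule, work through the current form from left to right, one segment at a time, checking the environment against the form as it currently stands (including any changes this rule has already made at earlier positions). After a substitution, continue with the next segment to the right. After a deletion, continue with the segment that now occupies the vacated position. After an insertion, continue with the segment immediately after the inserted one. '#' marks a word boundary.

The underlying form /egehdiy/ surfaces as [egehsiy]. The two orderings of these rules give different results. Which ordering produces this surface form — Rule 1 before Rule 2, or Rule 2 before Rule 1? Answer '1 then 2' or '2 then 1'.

Order 1 then 2:
  1 Progressive Voicing Assimilation: [egehdiy] → [egehtiy]
  2 t-Assibilation: [egehtiy] → [egehsiy]
  result: [egehsiy]
Order 2 then 1:
  2 t-Assibilation: no change — [egehdiy]
  1 Progressive Voicing Assimilation: [egehdiy] → [egehtiy]
  result: [egehtiy]

1 then 2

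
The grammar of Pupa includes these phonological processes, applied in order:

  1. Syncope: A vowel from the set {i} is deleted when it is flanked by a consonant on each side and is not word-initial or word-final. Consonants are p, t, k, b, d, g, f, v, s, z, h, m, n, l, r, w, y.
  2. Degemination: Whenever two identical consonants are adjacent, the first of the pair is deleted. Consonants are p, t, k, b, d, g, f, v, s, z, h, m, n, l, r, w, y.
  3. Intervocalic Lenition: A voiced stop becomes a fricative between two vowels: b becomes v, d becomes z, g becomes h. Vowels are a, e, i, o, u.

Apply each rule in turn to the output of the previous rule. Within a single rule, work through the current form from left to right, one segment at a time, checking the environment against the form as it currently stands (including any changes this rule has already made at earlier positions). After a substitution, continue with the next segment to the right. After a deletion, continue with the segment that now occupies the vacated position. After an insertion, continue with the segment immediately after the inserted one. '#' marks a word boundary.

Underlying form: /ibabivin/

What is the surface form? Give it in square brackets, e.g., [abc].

[ivabvn]

1 Syncope: [ibabivin] → [ibabvn]
2 Degemination: no change — [ibabvn]
3 Intervocalic Lenition: [ibabvn] → [ivabvn]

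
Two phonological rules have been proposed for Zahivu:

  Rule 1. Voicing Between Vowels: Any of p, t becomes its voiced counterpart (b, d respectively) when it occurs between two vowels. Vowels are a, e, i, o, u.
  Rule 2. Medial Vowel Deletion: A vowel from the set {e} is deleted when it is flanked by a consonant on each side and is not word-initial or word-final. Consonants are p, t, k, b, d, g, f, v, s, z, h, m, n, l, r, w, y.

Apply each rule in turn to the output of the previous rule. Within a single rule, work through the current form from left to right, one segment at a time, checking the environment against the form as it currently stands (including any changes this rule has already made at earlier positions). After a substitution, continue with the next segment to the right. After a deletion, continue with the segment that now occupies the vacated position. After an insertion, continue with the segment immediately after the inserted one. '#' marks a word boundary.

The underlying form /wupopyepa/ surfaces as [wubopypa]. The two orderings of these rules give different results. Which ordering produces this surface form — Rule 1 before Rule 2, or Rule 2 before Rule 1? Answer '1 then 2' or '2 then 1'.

2 then 1

Order 1 then 2:
  1 Voicing Between Vowels: [wupopyepa] → [wubopyeba]
  2 Medial Vowel Deletion: [wubopyeba] → [wubopyba]
  result: [wubopyba]
Order 2 then 1:
  2 Medial Vowel Deletion: [wupopyepa] → [wupopypa]
  1 Voicing Between Vowels: [wupopypa] → [wubopypa]
  result: [wubopypa]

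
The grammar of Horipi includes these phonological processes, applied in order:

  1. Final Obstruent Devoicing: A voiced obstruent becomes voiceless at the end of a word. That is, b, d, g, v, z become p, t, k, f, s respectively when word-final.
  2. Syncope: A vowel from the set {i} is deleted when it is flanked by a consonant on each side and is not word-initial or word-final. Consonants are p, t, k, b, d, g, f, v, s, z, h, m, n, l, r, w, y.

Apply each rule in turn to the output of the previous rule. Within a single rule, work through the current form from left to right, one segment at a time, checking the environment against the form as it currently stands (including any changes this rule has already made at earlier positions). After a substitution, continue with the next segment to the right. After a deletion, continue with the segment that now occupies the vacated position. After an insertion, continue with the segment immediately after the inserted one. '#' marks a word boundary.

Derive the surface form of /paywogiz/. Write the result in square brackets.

1 Final Obstruent Devoicing: [paywogiz] → [paywogis]
2 Syncope: [paywogis] → [paywogs]

[paywogs]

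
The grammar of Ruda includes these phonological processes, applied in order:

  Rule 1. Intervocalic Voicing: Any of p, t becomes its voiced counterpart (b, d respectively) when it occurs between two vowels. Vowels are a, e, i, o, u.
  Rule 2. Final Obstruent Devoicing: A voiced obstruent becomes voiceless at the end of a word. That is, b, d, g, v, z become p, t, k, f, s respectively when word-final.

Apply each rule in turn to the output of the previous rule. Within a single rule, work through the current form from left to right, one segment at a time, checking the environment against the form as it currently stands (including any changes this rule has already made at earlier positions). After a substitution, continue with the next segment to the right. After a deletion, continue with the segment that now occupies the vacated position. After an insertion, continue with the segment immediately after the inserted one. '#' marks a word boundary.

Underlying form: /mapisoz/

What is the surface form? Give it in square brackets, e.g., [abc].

[mabisos]

Rule 1 Intervocalic Voicing: [mapisoz] → [mabisoz]
Rule 2 Final Obstruent Devoicing: [mabisoz] → [mabisos]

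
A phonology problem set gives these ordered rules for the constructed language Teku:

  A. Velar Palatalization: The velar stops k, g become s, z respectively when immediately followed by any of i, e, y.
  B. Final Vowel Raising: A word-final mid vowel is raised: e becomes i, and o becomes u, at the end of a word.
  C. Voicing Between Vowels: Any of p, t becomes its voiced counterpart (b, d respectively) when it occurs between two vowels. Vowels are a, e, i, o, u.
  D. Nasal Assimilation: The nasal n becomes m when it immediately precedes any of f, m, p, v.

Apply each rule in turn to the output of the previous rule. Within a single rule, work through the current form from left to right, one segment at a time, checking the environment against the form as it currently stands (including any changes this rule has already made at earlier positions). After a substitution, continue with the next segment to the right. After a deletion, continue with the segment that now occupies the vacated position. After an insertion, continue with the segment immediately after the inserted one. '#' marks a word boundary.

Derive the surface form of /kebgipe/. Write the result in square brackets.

A Velar Palatalization: [kebgipe] → [sebzipe]
B Final Vowel Raising: [sebzipe] → [sebzipi]
C Voicing Between Vowels: [sebzipi] → [sebzibi]
D Nasal Assimilation: no change — [sebzibi]

[sebzibi]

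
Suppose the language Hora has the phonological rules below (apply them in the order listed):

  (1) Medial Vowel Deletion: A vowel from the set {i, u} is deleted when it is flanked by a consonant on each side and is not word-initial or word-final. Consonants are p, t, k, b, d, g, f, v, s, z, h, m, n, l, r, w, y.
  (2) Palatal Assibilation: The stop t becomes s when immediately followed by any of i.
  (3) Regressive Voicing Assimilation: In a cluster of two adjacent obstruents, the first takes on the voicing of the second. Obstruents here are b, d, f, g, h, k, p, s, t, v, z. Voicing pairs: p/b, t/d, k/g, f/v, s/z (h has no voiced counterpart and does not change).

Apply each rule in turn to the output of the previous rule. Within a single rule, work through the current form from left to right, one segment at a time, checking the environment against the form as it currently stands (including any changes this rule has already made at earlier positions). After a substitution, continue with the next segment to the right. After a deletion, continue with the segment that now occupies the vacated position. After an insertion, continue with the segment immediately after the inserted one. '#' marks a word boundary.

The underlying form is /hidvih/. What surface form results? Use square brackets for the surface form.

(1) Medial Vowel Deletion: [hidvih] → [hdvh]
(2) Palatal Assibilation: no change — [hdvh]
(3) Regressive Voicing Assimilation: [hdvh] → [hdfh]

[hdfh]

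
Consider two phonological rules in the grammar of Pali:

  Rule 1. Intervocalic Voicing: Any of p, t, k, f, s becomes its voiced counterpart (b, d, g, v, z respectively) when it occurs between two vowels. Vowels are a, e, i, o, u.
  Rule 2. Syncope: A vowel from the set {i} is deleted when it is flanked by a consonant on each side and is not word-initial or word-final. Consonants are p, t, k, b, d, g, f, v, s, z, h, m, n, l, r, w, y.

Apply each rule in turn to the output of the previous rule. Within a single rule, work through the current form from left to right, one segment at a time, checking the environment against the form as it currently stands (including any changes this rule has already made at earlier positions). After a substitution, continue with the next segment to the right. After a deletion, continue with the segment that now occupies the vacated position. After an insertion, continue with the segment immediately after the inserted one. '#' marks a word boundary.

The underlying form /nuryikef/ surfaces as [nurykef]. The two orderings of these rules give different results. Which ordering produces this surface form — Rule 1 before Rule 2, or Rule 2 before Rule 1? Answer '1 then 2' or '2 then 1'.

Order 1 then 2:
  1 Intervocalic Voicing: [nuryikef] → [nuryigef]
  2 Syncope: [nuryigef] → [nurygef]
  result: [nurygef]
Order 2 then 1:
  2 Syncope: [nuryikef] → [nurykef]
  1 Intervocalic Voicing: no change — [nurykef]
  result: [nurykef]

2 then 1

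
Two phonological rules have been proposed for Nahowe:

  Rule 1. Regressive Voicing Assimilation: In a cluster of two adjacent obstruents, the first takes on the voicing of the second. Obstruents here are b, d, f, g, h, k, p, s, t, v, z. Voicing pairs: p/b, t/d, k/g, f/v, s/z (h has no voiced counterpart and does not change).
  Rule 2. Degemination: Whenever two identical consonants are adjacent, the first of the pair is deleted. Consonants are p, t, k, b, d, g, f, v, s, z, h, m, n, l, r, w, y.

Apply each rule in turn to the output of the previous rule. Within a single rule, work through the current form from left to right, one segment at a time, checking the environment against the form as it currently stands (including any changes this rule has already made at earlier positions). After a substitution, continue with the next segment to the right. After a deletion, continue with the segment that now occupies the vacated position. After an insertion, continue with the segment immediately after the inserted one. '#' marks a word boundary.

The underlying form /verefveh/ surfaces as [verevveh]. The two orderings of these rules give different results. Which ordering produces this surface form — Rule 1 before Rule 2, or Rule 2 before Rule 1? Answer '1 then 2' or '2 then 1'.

Order 1 then 2:
  1 Regressive Voicing Assimilation: [verefveh] → [verevveh]
  2 Degemination: [verevveh] → [vereveh]
  result: [vereveh]
Order 2 then 1:
  2 Degemination: no change — [verefveh]
  1 Regressive Voicing Assimilation: [verefveh] → [verevveh]
  result: [verevveh]

2 then 1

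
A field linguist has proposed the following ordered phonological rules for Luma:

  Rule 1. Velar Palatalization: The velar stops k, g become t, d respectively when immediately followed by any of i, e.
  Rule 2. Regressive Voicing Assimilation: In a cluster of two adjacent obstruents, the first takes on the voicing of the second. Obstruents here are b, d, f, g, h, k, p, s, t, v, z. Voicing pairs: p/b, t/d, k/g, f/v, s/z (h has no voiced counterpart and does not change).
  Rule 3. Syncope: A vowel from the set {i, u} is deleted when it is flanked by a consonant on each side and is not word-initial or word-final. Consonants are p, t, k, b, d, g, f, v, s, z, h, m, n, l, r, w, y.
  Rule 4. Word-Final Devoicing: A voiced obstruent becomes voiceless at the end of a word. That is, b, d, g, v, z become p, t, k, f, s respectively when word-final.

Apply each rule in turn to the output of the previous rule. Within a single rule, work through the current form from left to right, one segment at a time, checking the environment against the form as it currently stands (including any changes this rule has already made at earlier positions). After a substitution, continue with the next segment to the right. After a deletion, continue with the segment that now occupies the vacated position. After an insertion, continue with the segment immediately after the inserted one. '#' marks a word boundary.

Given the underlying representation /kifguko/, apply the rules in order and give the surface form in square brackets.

Rule 1 Velar Palatalization: [kifguko] → [tifguko]
Rule 2 Regressive Voicing Assimilation: [tifguko] → [tivguko]
Rule 3 Syncope: [tivguko] → [tvgko]
Rule 4 Word-Final Devoicing: no change — [tvgko]

[tvgko]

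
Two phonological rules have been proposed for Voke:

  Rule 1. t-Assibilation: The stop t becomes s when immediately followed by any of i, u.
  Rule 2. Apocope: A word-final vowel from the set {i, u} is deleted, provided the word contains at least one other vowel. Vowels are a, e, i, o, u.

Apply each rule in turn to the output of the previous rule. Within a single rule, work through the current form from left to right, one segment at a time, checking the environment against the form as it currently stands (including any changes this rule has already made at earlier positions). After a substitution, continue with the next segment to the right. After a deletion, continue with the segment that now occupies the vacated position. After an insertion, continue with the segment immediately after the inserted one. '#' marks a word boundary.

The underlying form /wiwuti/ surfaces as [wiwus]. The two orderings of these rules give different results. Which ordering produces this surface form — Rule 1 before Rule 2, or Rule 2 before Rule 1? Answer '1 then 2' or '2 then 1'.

1 then 2

Order 1 then 2:
  1 t-Assibilation: [wiwuti] → [wiwusi]
  2 Apocope: [wiwusi] → [wiwus]
  result: [wiwus]
Order 2 then 1:
  2 Apocope: [wiwuti] → [wiwut]
  1 t-Assibilation: no change — [wiwut]
  result: [wiwut]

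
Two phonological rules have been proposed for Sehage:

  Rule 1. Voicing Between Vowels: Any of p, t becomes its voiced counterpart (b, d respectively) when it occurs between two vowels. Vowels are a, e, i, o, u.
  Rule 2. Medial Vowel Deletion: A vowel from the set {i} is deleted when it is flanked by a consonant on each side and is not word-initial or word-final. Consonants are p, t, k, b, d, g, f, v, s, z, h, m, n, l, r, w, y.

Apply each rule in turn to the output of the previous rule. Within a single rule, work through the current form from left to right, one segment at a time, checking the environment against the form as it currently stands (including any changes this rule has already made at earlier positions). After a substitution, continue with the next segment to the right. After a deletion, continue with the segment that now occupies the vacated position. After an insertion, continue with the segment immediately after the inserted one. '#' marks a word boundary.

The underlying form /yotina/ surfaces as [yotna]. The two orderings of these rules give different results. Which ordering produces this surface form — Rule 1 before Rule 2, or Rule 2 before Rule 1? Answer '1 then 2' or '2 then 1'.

2 then 1

Order 1 then 2:
  1 Voicing Between Vowels: [yotina] → [yodina]
  2 Medial Vowel Deletion: [yodina] → [yodna]
  result: [yodna]
Order 2 then 1:
  2 Medial Vowel Deletion: [yotina] → [yotna]
  1 Voicing Between Vowels: no change — [yotna]
  result: [yotna]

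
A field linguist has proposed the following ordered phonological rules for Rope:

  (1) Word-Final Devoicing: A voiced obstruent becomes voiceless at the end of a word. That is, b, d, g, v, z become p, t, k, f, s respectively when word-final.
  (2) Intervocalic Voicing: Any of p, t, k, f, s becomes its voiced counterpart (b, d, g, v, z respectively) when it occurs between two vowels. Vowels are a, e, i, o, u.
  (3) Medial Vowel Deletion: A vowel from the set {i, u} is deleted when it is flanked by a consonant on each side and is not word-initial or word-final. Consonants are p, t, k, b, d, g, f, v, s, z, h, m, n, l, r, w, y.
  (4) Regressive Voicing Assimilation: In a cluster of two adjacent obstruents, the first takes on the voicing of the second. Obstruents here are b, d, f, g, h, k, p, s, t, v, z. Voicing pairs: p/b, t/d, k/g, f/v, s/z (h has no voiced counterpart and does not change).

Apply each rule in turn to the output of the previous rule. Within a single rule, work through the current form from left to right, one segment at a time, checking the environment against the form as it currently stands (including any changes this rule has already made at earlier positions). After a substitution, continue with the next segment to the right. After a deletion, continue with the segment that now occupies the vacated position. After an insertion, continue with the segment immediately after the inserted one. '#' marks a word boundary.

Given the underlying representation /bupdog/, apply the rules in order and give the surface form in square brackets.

[pbdok]

(1) Word-Final Devoicing: [bupdog] → [bupdok]
(2) Intervocalic Voicing: no change — [bupdok]
(3) Medial Vowel Deletion: [bupdok] → [bpdok]
(4) Regressive Voicing Assimilation: [bpdok] → [pbdok]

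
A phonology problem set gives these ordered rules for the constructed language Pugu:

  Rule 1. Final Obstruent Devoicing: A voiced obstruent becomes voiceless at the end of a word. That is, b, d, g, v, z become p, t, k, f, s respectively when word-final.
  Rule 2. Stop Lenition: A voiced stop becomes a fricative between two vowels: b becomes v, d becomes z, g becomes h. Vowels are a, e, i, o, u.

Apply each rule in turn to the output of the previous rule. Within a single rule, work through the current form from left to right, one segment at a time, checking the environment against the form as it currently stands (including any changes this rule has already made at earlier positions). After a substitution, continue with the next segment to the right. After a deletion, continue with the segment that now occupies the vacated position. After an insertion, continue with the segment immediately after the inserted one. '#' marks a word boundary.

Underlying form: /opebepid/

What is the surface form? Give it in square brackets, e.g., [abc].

Rule 1 Final Obstruent Devoicing: [opebepid] → [opebepit]
Rule 2 Stop Lenition: [opebepit] → [opevepit]

[opevepit]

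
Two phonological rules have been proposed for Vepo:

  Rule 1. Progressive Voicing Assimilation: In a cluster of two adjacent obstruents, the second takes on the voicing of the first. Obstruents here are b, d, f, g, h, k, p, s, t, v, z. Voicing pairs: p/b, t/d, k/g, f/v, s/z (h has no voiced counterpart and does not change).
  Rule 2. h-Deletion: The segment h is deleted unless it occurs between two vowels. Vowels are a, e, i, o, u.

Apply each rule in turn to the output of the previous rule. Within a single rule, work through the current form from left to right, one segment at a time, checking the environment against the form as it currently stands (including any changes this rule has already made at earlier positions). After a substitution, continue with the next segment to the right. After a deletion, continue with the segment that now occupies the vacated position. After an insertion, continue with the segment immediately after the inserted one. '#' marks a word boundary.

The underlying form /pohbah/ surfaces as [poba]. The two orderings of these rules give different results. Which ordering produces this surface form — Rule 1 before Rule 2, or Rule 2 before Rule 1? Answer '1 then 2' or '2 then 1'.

2 then 1

Order 1 then 2:
  1 Progressive Voicing Assimilation: [pohbah] → [pohpah]
  2 h-Deletion: [pohpah] → [popa]
  result: [popa]
Order 2 then 1:
  2 h-Deletion: [pohbah] → [poba]
  1 Progressive Voicing Assimilation: no change — [poba]
  result: [poba]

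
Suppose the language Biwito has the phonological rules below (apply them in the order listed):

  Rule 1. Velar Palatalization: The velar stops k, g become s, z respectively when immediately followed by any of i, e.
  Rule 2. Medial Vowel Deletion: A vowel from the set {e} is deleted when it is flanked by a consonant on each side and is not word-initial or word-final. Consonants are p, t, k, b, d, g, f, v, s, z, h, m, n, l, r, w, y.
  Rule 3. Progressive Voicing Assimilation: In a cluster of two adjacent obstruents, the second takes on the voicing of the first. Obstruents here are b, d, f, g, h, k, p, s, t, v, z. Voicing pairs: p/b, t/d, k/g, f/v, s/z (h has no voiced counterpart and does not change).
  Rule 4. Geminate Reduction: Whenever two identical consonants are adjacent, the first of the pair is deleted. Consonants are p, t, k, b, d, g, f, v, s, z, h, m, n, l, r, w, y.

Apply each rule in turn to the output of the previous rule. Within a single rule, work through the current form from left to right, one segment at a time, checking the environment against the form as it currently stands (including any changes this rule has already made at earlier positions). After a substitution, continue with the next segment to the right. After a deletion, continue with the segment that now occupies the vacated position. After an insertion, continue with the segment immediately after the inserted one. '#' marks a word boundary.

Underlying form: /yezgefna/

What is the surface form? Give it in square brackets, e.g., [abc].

Rule 1 Velar Palatalization: [yezgefna] → [yezzefna]
Rule 2 Medial Vowel Deletion: [yezzefna] → [yzzfna]
Rule 3 Progressive Voicing Assimilation: [yzzfna] → [yzzvna]
Rule 4 Geminate Reduction: [yzzvna] → [yzvna]

[yzvna]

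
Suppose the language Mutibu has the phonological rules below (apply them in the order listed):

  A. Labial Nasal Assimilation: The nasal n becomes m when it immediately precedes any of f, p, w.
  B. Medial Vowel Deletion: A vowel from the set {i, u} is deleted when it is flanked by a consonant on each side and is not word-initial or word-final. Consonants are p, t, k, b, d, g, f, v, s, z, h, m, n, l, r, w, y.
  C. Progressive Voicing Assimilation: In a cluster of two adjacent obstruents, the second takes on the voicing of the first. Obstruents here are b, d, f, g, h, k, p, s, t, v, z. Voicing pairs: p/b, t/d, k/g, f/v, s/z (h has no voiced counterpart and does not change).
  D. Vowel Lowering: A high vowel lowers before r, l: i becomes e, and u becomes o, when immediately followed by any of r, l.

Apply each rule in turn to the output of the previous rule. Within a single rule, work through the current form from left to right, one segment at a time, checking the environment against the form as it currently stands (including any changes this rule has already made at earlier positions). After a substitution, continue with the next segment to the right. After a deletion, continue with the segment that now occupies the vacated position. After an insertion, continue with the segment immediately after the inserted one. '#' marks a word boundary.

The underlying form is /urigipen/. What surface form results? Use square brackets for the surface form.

[orgben]

A Labial Nasal Assimilation: no change — [urigipen]
B Medial Vowel Deletion: [urigipen] → [urgpen]
C Progressive Voicing Assimilation: [urgpen] → [urgben]
D Vowel Lowering: [urgben] → [orgben]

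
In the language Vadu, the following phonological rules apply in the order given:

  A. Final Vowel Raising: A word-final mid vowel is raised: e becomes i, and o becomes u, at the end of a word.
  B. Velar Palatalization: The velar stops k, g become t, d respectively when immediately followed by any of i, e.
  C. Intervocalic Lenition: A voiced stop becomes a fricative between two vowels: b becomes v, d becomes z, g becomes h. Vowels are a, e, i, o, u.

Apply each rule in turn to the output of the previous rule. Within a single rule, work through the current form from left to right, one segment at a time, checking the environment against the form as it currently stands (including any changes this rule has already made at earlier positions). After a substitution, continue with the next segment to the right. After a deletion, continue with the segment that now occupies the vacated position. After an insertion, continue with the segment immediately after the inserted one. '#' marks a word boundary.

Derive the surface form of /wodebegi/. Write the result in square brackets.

A Final Vowel Raising: no change — [wodebegi]
B Velar Palatalization: [wodebegi] → [wodebedi]
C Intervocalic Lenition: [wodebedi] → [wozevezi]

[wozevezi]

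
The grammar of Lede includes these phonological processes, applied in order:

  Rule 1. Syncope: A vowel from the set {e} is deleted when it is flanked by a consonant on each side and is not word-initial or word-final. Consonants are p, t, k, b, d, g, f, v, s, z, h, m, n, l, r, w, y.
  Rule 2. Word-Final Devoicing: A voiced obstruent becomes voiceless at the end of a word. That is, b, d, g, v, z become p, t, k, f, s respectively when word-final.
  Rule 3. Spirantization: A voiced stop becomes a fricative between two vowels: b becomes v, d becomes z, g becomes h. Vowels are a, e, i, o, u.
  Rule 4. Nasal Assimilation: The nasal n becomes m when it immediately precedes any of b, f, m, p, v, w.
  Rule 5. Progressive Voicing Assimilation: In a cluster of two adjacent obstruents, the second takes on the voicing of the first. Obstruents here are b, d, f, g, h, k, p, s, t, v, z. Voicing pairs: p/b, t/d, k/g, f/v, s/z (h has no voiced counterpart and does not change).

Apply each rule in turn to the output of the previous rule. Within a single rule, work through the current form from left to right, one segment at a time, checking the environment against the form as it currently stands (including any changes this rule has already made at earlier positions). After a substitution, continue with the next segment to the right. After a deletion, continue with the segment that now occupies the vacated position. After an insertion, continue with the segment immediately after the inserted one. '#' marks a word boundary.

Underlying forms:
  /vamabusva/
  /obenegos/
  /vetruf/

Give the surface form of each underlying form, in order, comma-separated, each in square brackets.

[vamavusfa], [obngos], [vdruf]

/vamabusva/:
  Rule 1 Syncope: no change — [vamabusva]
  Rule 2 Word-Final Devoicing: no change — [vamabusva]
  Rule 3 Spirantization: [vamabusva] → [vamavusva]
  Rule 4 Nasal Assimilation: no change — [vamavusva]
  Rule 5 Progressive Voicing Assimilation: [vamavusva] → [vamavusfa]
/obenegos/:
  Rule 1 Syncope: [obenegos] → [obngos]
  Rule 2 Word-Final Devoicing: no change — [obngos]
  Rule 3 Spirantization: no change — [obngos]
  Rule 4 Nasal Assimilation: no change — [obngos]
  Rule 5 Progressive Voicing Assimilation: no change — [obngos]
/vetruf/:
  Rule 1 Syncope: [vetruf] → [vtruf]
  Rule 2 Word-Final Devoicing: no change — [vtruf]
  Rule 3 Spirantization: no change — [vtruf]
  Rule 4 Nasal Assimilation: no change — [vtruf]
  Rule 5 Progressive Voicing Assimilation: [vtruf] → [vdruf]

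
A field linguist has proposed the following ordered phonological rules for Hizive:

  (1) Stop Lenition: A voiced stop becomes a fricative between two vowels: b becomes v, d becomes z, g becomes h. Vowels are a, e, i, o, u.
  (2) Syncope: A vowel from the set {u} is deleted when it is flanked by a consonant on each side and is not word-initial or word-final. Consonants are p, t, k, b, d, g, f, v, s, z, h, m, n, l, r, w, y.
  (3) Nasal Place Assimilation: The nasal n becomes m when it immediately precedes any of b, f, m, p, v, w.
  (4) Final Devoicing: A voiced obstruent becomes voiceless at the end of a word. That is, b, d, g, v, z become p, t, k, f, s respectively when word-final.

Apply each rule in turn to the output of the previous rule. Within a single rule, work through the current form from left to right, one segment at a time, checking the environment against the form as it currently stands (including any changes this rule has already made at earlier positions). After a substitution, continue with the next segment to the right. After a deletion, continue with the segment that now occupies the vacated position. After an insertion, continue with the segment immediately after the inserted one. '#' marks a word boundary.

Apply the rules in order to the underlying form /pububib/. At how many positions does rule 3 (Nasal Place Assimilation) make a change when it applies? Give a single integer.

0

(1) Stop Lenition: [pububib] → [puvuvib]
(2) Syncope: [puvuvib] → [pvvib]
(3) Nasal Place Assimilation: no change — [pvvib]
(4) Final Devoicing: [pvvib] → [pvvip]
Rule 3 changed 0 position(s).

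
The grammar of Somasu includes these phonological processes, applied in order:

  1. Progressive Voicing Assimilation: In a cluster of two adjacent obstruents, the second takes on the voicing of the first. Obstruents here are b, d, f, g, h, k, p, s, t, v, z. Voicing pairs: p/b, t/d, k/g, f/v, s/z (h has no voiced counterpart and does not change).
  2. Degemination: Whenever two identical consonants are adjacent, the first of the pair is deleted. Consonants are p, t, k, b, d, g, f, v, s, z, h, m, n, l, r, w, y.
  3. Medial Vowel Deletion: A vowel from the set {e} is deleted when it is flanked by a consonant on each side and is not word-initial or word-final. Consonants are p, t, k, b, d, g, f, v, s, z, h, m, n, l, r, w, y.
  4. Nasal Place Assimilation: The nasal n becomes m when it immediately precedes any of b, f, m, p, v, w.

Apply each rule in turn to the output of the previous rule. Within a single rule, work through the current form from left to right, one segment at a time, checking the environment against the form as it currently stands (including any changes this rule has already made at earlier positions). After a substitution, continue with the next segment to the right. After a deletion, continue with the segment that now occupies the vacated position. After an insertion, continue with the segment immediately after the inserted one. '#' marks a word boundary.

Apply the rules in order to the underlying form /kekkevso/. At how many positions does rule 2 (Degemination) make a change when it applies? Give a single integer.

1

1 Progressive Voicing Assimilation: [kekkevso] → [kekkevzo]
2 Degemination: [kekkevzo] → [kekevzo]
3 Medial Vowel Deletion: [kekevzo] → [kkvzo]
4 Nasal Place Assimilation: no change — [kkvzo]
Rule 2 changed 1 position(s).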